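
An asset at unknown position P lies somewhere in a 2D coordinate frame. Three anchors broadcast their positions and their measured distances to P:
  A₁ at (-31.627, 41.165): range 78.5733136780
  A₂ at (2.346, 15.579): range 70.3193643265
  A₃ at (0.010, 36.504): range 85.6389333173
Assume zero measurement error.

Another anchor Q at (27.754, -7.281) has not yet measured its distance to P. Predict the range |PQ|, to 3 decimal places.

78.490

eq1: (x + 31.627)² + (y − 41.165)² = 78.5733136780²
eq2: (x − 2.346)² + (y − 15.579)² = 70.3193643265²
eq3: (x − 0.010)² + (y − 36.504)² = 85.6389333173²
eq1−eq3, eq1−eq2 (x²,y² cancel):
  63.274·x − 9.322·y = -2522.543515
  67.946·x − 51.172·y = -1217.662774
det = 63.274·-51.172 − -9.322·67.946 = -2604.464516
x = (-2522.543515·-51.172 − -9.322·-1217.662774) / -2604.464516 = -45.204127
y = (63.274·-1217.662774 − -2522.543515·67.946) / -2604.464516 = -36.226390
|P − Q| = √((-45.204127 − 27.754)² + (-36.226390 − -7.281)²) = 78.490279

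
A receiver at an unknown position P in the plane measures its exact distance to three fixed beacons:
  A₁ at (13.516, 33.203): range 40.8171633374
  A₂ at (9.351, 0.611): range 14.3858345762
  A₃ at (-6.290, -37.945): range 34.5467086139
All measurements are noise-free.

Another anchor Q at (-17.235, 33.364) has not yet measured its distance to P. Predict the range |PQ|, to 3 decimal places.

eq1: (x − 13.516)² + (y − 33.203)² = 40.8171633374²
eq2: (x − 9.351)² + (y − 0.611)² = 14.3858345762²
eq3: (x + 6.290)² + (y + 37.945)² = 34.5467086139²
eq1−eq2, eq1−eq3 (x²,y² cancel):
  -8.330·x − 65.184·y = 261.781643
  -39.612·x − 142.296·y = 666.831407
det = -8.330·-142.296 − -65.184·-39.612 = -1396.742928
x = (261.781643·-142.296 − -65.184·666.831407) / -1396.742928 = -4.450538
y = (-8.330·666.831407 − 261.781643·-39.612) / -1396.742928 = -3.447298
|P − Q| = √((-4.450538 − -17.235)² + (-3.447298 − 33.364)²) = 38.968117

38.968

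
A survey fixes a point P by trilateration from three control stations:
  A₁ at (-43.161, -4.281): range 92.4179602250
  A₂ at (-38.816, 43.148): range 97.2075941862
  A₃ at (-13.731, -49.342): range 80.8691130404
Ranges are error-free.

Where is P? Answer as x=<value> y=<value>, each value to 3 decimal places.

eq1: (x + 43.161)² + (y + 4.281)² = 92.4179602250²
eq2: (x + 38.816)² + (y − 43.148)² = 97.2075941862²
eq3: (x + 13.731)² + (y + 49.342)² = 80.8691130404²
eq2−eq3, eq2−eq1 (x²,y² cancel):
  50.170·x − 184.980·y = 2164.244489
  -8.690·x − 94.858·y = -578.995883
det = 50.170·-94.858 − -184.980·-8.690 = -6366.502060
x = (2164.244489·-94.858 − -184.980·-578.995883) / -6366.502060 = 49.069106
y = (50.170·-578.995883 − 2164.244489·-8.690) / -6366.502060 = 1.608566

x=49.069 y=1.609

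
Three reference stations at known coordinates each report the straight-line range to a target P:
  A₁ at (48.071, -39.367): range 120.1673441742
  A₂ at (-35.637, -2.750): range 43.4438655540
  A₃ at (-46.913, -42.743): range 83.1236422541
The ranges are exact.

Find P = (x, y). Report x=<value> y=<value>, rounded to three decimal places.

eq1: (x − 48.071)² + (y + 39.367)² = 120.1673441742²
eq2: (x + 35.637)² + (y + 2.750)² = 43.4438655540²
eq3: (x + 46.913)² + (y + 42.743)² = 83.1236422541²
eq2−eq3, eq2−eq1 (x²,y² cancel):
  -22.552·x − 79.986·y = -2271.935098
  167.416·x − 73.234·y = -9969.797691
det = -22.552·-73.234 − -79.986·167.416 = 15042.509344
x = (-2271.935098·-73.234 − -79.986·-9969.797691) / 15042.509344 = -41.951866
y = (-22.552·-9969.797691 − -2271.935098·167.416) / 15042.509344 = 40.232461

x=-41.952 y=40.232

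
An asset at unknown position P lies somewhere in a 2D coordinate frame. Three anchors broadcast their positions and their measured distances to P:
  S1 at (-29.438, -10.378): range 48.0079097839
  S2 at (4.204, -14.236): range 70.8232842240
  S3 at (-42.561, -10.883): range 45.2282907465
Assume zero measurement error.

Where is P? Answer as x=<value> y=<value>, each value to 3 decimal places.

x=-47.594 y=34.064

eq1: (x + 29.438)² + (y + 10.378)² = 48.0079097839²
eq2: (x − 4.204)² + (y + 14.236)² = 70.8232842240²
eq3: (x + 42.561)² + (y + 10.883)² = 45.2282907465²
eq1−eq2, eq1−eq3 (x²,y² cancel):
  67.284·x − 7.716·y = -3465.139602
  -26.246·x − 1.010·y = 1214.740800
det = 67.284·-1.010 − -7.716·-26.246 = -270.470976
x = (-3465.139602·-1.010 − -7.716·1214.740800) / -270.470976 = -47.593761
y = (67.284·1214.740800 − -3465.139602·-26.246) / -270.470976 = 34.064409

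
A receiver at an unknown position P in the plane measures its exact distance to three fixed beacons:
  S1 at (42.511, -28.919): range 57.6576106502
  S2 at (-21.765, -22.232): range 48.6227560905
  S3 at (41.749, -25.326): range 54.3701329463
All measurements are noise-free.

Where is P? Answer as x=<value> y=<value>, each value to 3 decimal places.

x=7.306 y=16.743

eq1: (x − 42.511)² + (y + 28.919)² = 57.6576106502²
eq2: (x + 21.765)² + (y + 22.232)² = 48.6227560905²
eq3: (x − 41.749)² + (y + 25.326)² = 54.3701329463²
eq1−eq2, eq1−eq3 (x²,y² cancel):
  -128.552·x + 13.374·y = -715.288977
  -1.524·x + 7.186·y = 109.180304
det = -128.552·7.186 − 13.374·-1.524 = -903.392696
x = (-715.288977·7.186 − 13.374·109.180304) / -903.392696 = 7.306063
y = (-128.552·109.180304 − -715.288977·-1.524) / -903.392696 = 16.742937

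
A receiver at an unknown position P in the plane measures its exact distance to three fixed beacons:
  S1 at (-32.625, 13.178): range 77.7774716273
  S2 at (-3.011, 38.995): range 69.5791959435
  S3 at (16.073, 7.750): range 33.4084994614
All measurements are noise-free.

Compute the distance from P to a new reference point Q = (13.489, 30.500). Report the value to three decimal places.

eq1: (x + 32.625)² + (y − 13.178)² = 77.7774716273²
eq2: (x + 3.011)² + (y − 38.995)² = 69.5791959435²
eq3: (x − 16.073)² + (y − 7.750)² = 33.4084994614²
eq2−eq1, eq2−eq3 (x²,y² cancel):
  -59.228·x − 51.634·y = -1499.696422
  38.168·x − 62.490·y = 2513.864355
det = -59.228·-62.490 − -51.634·38.168 = 5671.924232
x = (-1499.696422·-62.490 − -51.634·2513.864355) / 5671.924232 = 39.407596
y = (-59.228·2513.864355 − -1499.696422·38.168) / 5671.924232 = -16.158669
|P − Q| = √((39.407596 − 13.489)² + (-16.158669 − 30.500)²) = 53.374198

53.374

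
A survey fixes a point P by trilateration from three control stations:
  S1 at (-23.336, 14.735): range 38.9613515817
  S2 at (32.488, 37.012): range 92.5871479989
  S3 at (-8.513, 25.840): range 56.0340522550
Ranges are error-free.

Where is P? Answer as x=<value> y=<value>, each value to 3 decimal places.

eq1: (x + 23.336)² + (y − 14.735)² = 38.9613515817²
eq2: (x − 32.488)² + (y − 37.012)² = 92.5871479989²
eq3: (x + 8.513)² + (y − 25.840)² = 56.0340522550²
eq3−eq1, eq3−eq2 (x²,y² cancel):
  -29.646·x − 22.210·y = 1643.340447
  82.002·x + 22.344·y = -3747.383443
det = -29.646·22.344 − -22.210·82.002 = 1158.854196
x = (1643.340447·22.344 − -22.210·-3747.383443) / 1158.854196 = -40.134978
y = (-29.646·-3747.383443 − 1643.340447·82.002) / 1158.854196 = -20.418681

x=-40.135 y=-20.419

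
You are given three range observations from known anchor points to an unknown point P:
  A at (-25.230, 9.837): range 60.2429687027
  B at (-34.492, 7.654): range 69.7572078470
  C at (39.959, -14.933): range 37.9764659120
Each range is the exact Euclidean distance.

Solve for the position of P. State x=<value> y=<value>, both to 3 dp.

x=33.663 y=22.518

eq1: (x + 25.230)² + (y − 9.837)² = 60.2429687027²
eq2: (x + 34.492)² + (y − 7.654)² = 69.7572078470²
eq3: (x − 39.959)² + (y + 14.933)² = 37.9764659120²
eq1−eq2, eq1−eq3 (x²,y² cancel):
  -18.524·x − 4.366·y = -721.890458
  130.378·x − 49.540·y = 3273.400016
det = -18.524·-49.540 − -4.366·130.378 = 1486.909308
x = (-721.890458·-49.540 − -4.366·3273.400016) / 1486.909308 = 33.663195
y = (-18.524·3273.400016 − -721.890458·130.378) / 1486.909308 = 22.517965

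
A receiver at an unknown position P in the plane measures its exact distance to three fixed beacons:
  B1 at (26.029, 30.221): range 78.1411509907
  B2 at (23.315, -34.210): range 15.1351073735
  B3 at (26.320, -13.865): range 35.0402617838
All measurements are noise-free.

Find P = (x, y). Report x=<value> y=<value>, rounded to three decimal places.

eq1: (x − 26.029)² + (y − 30.221)² = 78.1411509907²
eq2: (x − 23.315)² + (y + 34.210)² = 15.1351073735²
eq3: (x − 26.320)² + (y + 13.865)² = 35.0402617838²
eq1−eq3, eq1−eq2 (x²,y² cancel):
  0.582·x − 88.172·y = 4172.382475
  -5.428·x − 128.862·y = 6000.063646
det = 0.582·-128.862 − -88.172·-5.428 = -553.595300
x = (4172.382475·-128.862 − -88.172·6000.063646) / -553.595300 = 15.578056
y = (0.582·6000.063646 − 4172.382475·-5.428) / -553.595300 = -47.218120

x=15.578 y=-47.218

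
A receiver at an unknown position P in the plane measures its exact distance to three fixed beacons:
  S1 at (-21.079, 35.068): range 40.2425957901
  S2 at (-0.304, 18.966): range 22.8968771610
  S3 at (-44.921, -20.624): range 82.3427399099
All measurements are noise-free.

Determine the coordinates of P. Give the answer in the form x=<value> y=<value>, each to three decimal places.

eq1: (x + 21.079)² + (y − 35.068)² = 40.2425957901²
eq2: (x + 0.304)² + (y − 18.966)² = 22.8968771610²
eq3: (x + 44.921)² + (y + 20.624)² = 82.3427399099²
eq3−eq1, eq3−eq2 (x²,y² cancel):
  47.684·x + 111.384·y = 4391.703548
  89.234·x + 79.180·y = 4172.615787
det = 47.684·79.180 − 111.384·89.234 = -6163.620736
x = (4391.703548·79.180 − 111.384·4172.615787) / -6163.620736 = 18.986819
y = (47.684·4172.615787 − 4391.703548·89.234) / -6163.620736 = 31.300152

x=18.987 y=31.300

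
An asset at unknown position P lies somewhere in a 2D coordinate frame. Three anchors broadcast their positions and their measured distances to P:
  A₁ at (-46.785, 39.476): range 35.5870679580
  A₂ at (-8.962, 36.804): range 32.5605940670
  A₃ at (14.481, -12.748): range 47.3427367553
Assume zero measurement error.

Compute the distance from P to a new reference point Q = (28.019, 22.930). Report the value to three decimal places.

eq1: (x + 46.785)² + (y − 39.476)² = 35.5870679580²
eq2: (x + 8.962)² + (y − 36.804)² = 32.5605940670²
eq3: (x − 14.481)² + (y + 12.748)² = 47.3427367553²
eq3−eq2, eq3−eq1 (x²,y² cancel):
  -46.886·x + 99.104·y = 2243.783432
  -122.532·x + 104.448·y = 4349.875254
det = -46.886·104.448 − 99.104·-122.532 = 7246.262400
x = (2243.783432·104.448 − 99.104·4349.875254) / 7246.262400 = -27.149354
y = (-46.886·4349.875254 − 2243.783432·-122.532) / 7246.262400 = 9.796363
|P − Q| = √((-27.149354 − 28.019)² + (9.796363 − 22.930)²) = 56.710138

56.710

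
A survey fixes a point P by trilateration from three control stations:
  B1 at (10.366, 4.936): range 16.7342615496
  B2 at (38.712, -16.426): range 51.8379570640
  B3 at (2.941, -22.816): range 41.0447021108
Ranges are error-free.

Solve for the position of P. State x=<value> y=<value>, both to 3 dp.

x=0.070 y=18.128

eq1: (x − 10.366)² + (y − 4.936)² = 16.7342615496²
eq2: (x − 38.712)² + (y + 16.426)² = 51.8379570640²
eq3: (x − 2.941)² + (y + 22.816)² = 41.0447021108²
eq1−eq3, eq1−eq2 (x²,y² cancel):
  -14.850·x − 55.504·y = -1007.230777
  56.692·x − 42.724·y = -770.523915
det = -14.850·-42.724 − -55.504·56.692 = 3781.084168
x = (-1007.230777·-42.724 − -55.504·-770.523915) / 3781.084168 = 0.070289
y = (-14.850·-770.523915 − -1007.230777·56.692) / 3781.084168 = 18.128189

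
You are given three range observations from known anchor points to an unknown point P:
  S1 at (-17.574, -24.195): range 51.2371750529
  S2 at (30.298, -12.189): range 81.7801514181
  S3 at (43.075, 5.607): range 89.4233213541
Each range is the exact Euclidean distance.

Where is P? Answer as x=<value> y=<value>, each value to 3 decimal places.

x=-45.362 y=18.852

eq1: (x + 17.574)² + (y + 24.195)² = 51.2371750529²
eq2: (x − 30.298)² + (y + 12.189)² = 81.7801514181²
eq3: (x − 43.075)² + (y − 5.607)² = 89.4233213541²
eq1−eq2, eq1−eq3 (x²,y² cancel):
  95.744·x + 24.012·y = -3890.448035
  121.298·x + 59.604·y = -4378.631722
det = 95.744·59.604 − 24.012·121.298 = 2794.117800
x = (-3890.448035·59.604 − 24.012·-4378.631722) / 2794.117800 = -45.361924
y = (95.744·-4378.631722 − -3890.448035·121.298) / 2794.117800 = 18.852408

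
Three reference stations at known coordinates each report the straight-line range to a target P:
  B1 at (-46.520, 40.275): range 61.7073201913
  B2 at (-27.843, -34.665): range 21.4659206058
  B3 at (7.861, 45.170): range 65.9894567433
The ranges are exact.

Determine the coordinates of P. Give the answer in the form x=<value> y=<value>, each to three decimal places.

x=-19.158 y=-15.034

eq1: (x + 46.520)² + (y − 40.275)² = 61.7073201913²
eq2: (x + 27.843)² + (y + 34.665)² = 21.4659206058²
eq3: (x − 7.861)² + (y − 45.170)² = 65.9894567433²
eq1−eq3, eq1−eq2 (x²,y² cancel):
  108.762·x + 9.790·y = -2230.876840
  37.354·x − 149.880·y = 1537.716467
det = 108.762·-149.880 − 9.790·37.354 = -16666.944220
x = (-2230.876840·-149.880 − 9.790·1537.716467) / -16666.944220 = -19.158256
y = (108.762·1537.716467 − -2230.876840·37.354) / -16666.944220 = -15.034387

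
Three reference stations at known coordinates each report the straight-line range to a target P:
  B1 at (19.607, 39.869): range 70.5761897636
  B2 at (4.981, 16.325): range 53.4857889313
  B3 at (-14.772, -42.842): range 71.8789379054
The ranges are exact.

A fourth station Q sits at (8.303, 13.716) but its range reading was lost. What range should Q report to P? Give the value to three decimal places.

eq1: (x − 19.607)² + (y − 39.869)² = 70.5761897636²
eq2: (x − 4.981)² + (y − 16.325)² = 53.4857889313²
eq3: (x + 14.772)² + (y + 42.842)² = 71.8789379054²
eq3−eq1, eq3−eq2 (x²,y² cancel):
  68.758·x + 165.422·y = 105.905815
  39.506·x + 118.334·y = 543.519135
det = 68.758·118.334 − 165.422·39.506 = 1601.247640
x = (105.905815·118.334 − 165.422·543.519135) / 1601.247640 = -48.323421
y = (68.758·543.519135 − 105.905815·39.506) / 1601.247640 = 20.725947
|P − Q| = √((-48.323421 − 8.303)² + (20.725947 − 13.716)²) = 57.058662

57.059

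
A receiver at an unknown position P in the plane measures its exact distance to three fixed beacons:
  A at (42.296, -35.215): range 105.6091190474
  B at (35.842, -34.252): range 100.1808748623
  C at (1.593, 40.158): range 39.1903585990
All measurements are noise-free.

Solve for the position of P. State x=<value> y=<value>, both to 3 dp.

eq1: (x − 42.296)² + (y + 35.215)² = 105.6091190474²
eq2: (x − 35.842)² + (y + 34.252)² = 100.1808748623²
eq3: (x − 1.593)² + (y − 40.158)² = 39.1903585990²
eq2−eq3, eq2−eq1 (x²,y² cancel):
  -68.498·x + 148.820·y = 7657.677626
  12.908·x − 1.926·y = -545.878965
det = -68.498·-1.926 − 148.820·12.908 = -1789.041412
x = (7657.677626·-1.926 − 148.820·-545.878965) / -1789.041412 = -37.164607
y = (-68.498·-545.878965 − 7657.677626·12.908) / -1789.041412 = 34.350063

x=-37.165 y=34.350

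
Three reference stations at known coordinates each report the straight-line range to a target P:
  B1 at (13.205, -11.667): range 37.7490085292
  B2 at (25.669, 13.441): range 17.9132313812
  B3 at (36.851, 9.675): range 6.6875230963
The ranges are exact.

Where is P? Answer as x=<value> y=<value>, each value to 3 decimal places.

eq1: (x − 13.205)² + (y + 11.667)² = 37.7490085292²
eq2: (x − 25.669)² + (y − 13.441)² = 17.9132313812²
eq3: (x − 36.851)² + (y − 9.675)² = 6.6875230963²
eq1−eq3, eq1−eq2 (x²,y² cancel):
  47.292·x + 42.684·y = 2521.375592
  24.928·x + 50.216·y = 1633.170914
det = 47.292·50.216 − 42.684·24.928 = 1310.788320
x = (2521.375592·50.216 − 42.684·1633.170914) / 1310.788320 = 43.411380
y = (47.292·1633.170914 − 2521.375592·24.928) / 1310.788320 = 10.972838

x=43.411 y=10.973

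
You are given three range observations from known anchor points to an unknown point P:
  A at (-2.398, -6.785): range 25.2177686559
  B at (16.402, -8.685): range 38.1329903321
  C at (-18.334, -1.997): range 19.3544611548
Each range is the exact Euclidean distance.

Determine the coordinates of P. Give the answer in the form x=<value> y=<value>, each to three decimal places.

x=-12.319 y=16.399

eq1: (x + 2.398)² + (y + 6.785)² = 25.2177686559²
eq2: (x − 16.402)² + (y + 8.685)² = 38.1329903321²
eq3: (x + 18.334)² + (y + 1.997)² = 19.3544611548²
eq1−eq2, eq1−eq3 (x²,y² cancel):
  37.600·x − 3.800·y = -525.520896
  -31.872·x + 9.576·y = 549.677625
det = 37.600·9.576 − -3.800·-31.872 = 238.944000
x = (-525.520896·9.576 − -3.800·549.677625) / 238.944000 = -12.319259
y = (37.600·549.677625 − -525.520896·-31.872) / 238.944000 = 16.399143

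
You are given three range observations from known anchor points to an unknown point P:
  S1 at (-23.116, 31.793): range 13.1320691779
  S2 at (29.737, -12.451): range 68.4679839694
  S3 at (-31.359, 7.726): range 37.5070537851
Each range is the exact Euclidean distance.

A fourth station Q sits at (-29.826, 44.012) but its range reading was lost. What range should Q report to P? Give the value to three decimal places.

16.713

eq1: (x + 23.116)² + (y − 31.793)² = 13.1320691779²
eq2: (x − 29.737)² + (y + 12.451)² = 68.4679839694²
eq3: (x + 31.359)² + (y − 7.726)² = 37.5070537851²
eq3−eq2, eq3−eq1 (x²,y² cancel):
  122.192·x − 40.354·y = -3284.847132
  16.486·x + 48.134·y = 1736.394191
det = 122.192·48.134 − -40.354·16.486 = 6546.865772
x = (-3284.847132·48.134 − -40.354·1736.394191) / 6546.865772 = -13.448020
y = (122.192·1736.394191 − -3284.847132·16.486) / 6546.865772 = 40.680148
|P − Q| = √((-13.448020 − -29.826)² + (40.680148 − 44.012)²) = 16.713452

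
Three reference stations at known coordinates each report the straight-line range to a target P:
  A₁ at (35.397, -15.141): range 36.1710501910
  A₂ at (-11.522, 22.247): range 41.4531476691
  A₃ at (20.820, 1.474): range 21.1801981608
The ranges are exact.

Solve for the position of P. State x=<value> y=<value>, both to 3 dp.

eq1: (x − 35.397)² + (y + 15.141)² = 36.1710501910²
eq2: (x + 11.522)² + (y − 22.247)² = 41.4531476691²
eq3: (x − 20.820)² + (y − 1.474)² = 21.1801981608²
eq1−eq2, eq1−eq3 (x²,y² cancel):
  -93.838·x + 74.776·y = -1264.530577
  -29.154·x + 33.230·y = -186.808336
det = -93.838·33.230 − 74.776·-29.154 = -938.217236
x = (-1264.530577·33.230 − 74.776·-186.808336) / -938.217236 = 29.898802
y = (-93.838·-186.808336 − -1264.530577·-29.154) / -938.217236 = 20.609730

x=29.899 y=20.610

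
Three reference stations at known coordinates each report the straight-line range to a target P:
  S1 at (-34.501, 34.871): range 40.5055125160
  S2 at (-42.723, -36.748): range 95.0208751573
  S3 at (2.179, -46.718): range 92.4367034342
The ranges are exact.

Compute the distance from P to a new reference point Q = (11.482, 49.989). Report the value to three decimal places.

eq1: (x + 34.501)² + (y − 34.871)² = 40.5055125160²
eq2: (x + 42.723)² + (y + 36.748)² = 95.0208751573²
eq3: (x − 2.179)² + (y + 46.718)² = 92.4367034342²
eq1−eq3, eq1−eq2 (x²,y² cancel):
  73.360·x − 163.178·y = -7122.833675
  -16.444·x − 143.238·y = -6618.905580
det = 73.360·-143.238 − -163.178·-16.444 = -13191.238712
x = (-7122.833675·-143.238 − -163.178·-6618.905580) / -13191.238712 = 4.533261
y = (73.360·-6618.905580 − -7122.833675·-16.444) / -13191.238712 = 45.688718
|P − Q| = √((4.533261 − 11.482)² + (45.688718 − 49.989)²) = 8.171744

8.172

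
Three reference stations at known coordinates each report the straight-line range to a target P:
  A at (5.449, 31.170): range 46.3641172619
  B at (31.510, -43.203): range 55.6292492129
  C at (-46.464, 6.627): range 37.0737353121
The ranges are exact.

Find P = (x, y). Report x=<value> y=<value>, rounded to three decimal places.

eq1: (x − 5.449)² + (y − 31.170)² = 46.3641172619²
eq2: (x − 31.510)² + (y + 43.203)² = 55.6292492129²
eq3: (x + 46.464)² + (y − 6.627)² = 37.0737353121²
eq1−eq2, eq1−eq3 (x²,y² cancel):
  52.122·x − 148.746·y = 913.136809
  -103.826·x − 49.086·y = 1976.729443
det = 52.122·-49.086 − -148.746·-103.826 = -18002.162688
x = (913.136809·-49.086 − -148.746·1976.729443) / -18002.162688 = -13.843246
y = (52.122·1976.729443 − 913.136809·-103.826) / -18002.162688 = -10.989704

x=-13.843 y=-10.990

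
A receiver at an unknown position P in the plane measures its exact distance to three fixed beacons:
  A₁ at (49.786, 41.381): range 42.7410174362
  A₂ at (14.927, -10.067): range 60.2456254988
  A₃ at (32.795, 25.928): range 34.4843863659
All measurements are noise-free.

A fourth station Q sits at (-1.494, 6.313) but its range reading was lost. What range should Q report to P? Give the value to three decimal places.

eq1: (x − 49.786)² + (y − 41.381)² = 42.7410174362²
eq2: (x − 14.927)² + (y + 10.067)² = 60.2456254988²
eq3: (x − 32.795)² + (y − 25.928)² = 34.4843863659²
eq2−eq1, eq2−eq3 (x²,y² cancel):
  69.718·x + 102.896·y = 5669.613959
  35.736·x + 71.990·y = 3863.975880
det = 69.718·71.990 − 102.896·35.736 = 1341.907364
x = (5669.613959·71.990 − 102.896·3863.975880) / 1341.907364 = 7.875243
y = (69.718·3863.975880 − 5669.613959·35.736) / 1341.907364 = 49.764498
|P − Q| = √((7.875243 − -1.494)² + (49.764498 − 6.313)²) = 44.450145

44.450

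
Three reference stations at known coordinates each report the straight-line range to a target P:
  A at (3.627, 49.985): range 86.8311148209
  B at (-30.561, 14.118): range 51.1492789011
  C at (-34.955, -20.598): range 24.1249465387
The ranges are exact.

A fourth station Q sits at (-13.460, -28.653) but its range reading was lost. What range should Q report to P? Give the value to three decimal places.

6.385

eq1: (x − 3.627)² + (y − 49.985)² = 86.8311148209²
eq2: (x + 30.561)² + (y − 14.118)² = 51.1492789011²
eq3: (x + 34.955)² + (y + 20.598)² = 24.1249465387²
eq3−eq2, eq3−eq1 (x²,y² cancel):
  8.788·x + 69.432·y = -2547.072671
  77.164·x + 141.166·y = -6092.103731
det = 8.788·141.166 − 69.432·77.164 = -4117.084040
x = (-2547.072671·141.166 − 69.432·-6092.103731) / -4117.084040 = -15.405779
y = (8.788·-6092.103731 − -2547.072671·77.164) / -4117.084040 = -34.734513
|P − Q| = √((-15.405779 − -13.460)² + (-34.734513 − -28.653)²) = 6.385206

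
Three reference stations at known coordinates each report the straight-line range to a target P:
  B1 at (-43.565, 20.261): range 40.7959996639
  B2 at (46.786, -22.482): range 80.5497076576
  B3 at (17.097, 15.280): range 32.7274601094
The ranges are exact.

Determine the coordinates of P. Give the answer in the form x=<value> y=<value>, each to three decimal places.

eq1: (x + 43.565)² + (y − 20.261)² = 40.7959996639²
eq2: (x − 46.786)² + (y + 22.482)² = 80.5497076576²
eq3: (x − 17.097)² + (y − 15.280)² = 32.7274601094²
eq3−eq2, eq3−eq1 (x²,y² cancel):
  59.378·x − 75.524·y = -3248.584448
  -121.324·x + 9.962·y = 1189.404594
det = 59.378·9.962 − -75.524·-121.324 = -8571.350140
x = (-3248.584448·9.962 − -75.524·1189.404594) / -8571.350140 = -6.704451
y = (59.378·1189.404594 − -3248.584448·-121.324) / -8571.350140 = 37.742805

x=-6.704 y=37.743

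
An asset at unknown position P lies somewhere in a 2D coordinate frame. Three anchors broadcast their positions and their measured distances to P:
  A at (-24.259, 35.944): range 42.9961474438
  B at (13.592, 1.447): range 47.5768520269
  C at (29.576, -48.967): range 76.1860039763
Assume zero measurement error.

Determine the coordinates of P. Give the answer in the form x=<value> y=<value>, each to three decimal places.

eq1: (x + 24.259)² + (y − 35.944)² = 42.9961474438²
eq2: (x − 13.592)² + (y − 1.447)² = 47.5768520269²
eq3: (x − 29.576)² + (y + 48.967)² = 76.1860039763²
eq3−eq1, eq3−eq2 (x²,y² cancel):
  -107.670·x + 169.822·y = 2563.601859
  -31.968·x + 100.828·y = 455.079761
det = -107.670·100.828 − 169.822·-31.968 = -5427.281064
x = (2563.601859·100.828 − 169.822·455.079761) / -5427.281064 = -33.386937
y = (-107.670·455.079761 − 2563.601859·-31.968) / -5427.281064 = -6.072062

x=-33.387 y=-6.072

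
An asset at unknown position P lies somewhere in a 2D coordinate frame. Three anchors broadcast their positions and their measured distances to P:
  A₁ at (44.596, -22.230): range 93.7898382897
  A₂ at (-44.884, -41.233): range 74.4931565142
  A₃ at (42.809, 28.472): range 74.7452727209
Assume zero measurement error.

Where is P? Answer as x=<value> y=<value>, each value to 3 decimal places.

x=-31.848 y=32.111

eq1: (x − 44.596)² + (y + 22.230)² = 93.7898382897²
eq2: (x + 44.884)² + (y + 41.233)² = 74.4931565142²
eq3: (x − 42.809)² + (y − 28.472)² = 74.7452727209²
eq2−eq3, eq2−eq1 (x²,y² cancel):
  175.386·x + 139.410·y = -1109.093907
  178.960·x + 38.006·y = -4479.061028
det = 175.386·38.006 − 139.410·178.960 = -18283.093284
x = (-1109.093907·38.006 − 139.410·-4479.061028) / -18283.093284 = -31.847657
y = (175.386·-4479.061028 − -1109.093907·178.960) / -18283.093284 = 32.110603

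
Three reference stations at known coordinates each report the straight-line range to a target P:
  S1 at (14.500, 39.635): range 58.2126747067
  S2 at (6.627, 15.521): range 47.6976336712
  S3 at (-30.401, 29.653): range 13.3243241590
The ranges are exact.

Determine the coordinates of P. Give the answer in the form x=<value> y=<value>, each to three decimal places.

eq1: (x − 14.500)² + (y − 39.635)² = 58.2126747067²
eq2: (x − 6.627)² + (y − 15.521)² = 47.6976336712²
eq3: (x + 30.401)² + (y − 29.653)² = 13.3243241590²
eq3−eq1, eq3−eq2 (x²,y² cancel):
  89.802·x + 19.964·y = -3233.515867
  74.056·x − 28.264·y = -3616.229284
det = 89.802·-28.264 − 19.964·74.056 = -4016.617712
x = (-3233.515867·-28.264 − 19.964·-3616.229284) / -4016.617712 = -40.727424
y = (89.802·-3616.229284 − -3233.515867·74.056) / -4016.617712 = 21.232633

x=-40.727 y=21.233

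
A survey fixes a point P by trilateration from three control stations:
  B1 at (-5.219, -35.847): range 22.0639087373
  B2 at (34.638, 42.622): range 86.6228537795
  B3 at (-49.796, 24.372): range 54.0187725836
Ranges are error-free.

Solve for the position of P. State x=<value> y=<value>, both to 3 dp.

x=-22.665 y=-22.339

eq1: (x + 5.219)² + (y + 35.847)² = 22.0639087373²
eq2: (x − 34.638)² + (y − 42.622)² = 86.6228537795²
eq3: (x + 49.796)² + (y − 24.372)² = 54.0187725836²
eq3−eq1, eq3−eq2 (x²,y² cancel):
  89.154·x − 120.438·y = 669.821093
  168.868·x + 36.500·y = -4642.701077
det = 89.154·36.500 − -120.438·168.868 = 23592.245184
x = (669.821093·36.500 − -120.438·-4642.701077) / 23592.245184 = -22.664615
y = (89.154·-4642.701077 − 669.821093·168.868) / 23592.245184 = -22.338981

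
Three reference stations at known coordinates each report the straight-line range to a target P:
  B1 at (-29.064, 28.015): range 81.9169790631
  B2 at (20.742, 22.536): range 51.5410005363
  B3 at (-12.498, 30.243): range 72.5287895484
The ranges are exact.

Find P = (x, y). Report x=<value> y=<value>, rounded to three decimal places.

eq1: (x + 29.064)² + (y − 28.015)² = 81.9169790631²
eq2: (x − 20.742)² + (y − 22.536)² = 51.5410005363²
eq3: (x + 12.498)² + (y − 30.243)² = 72.5287895484²
eq3−eq2, eq3−eq1 (x²,y² cancel):
  66.480·x − 15.414·y = 2471.213384
  -33.132·x − 4.456·y = -891.248877
det = 66.480·-4.456 − -15.414·-33.132 = -806.931528
x = (2471.213384·-4.456 − -15.414·-891.248877) / -806.931528 = 30.671050
y = (66.480·-891.248877 − 2471.213384·-33.132) / -806.931528 = -28.039574

x=30.671 y=-28.040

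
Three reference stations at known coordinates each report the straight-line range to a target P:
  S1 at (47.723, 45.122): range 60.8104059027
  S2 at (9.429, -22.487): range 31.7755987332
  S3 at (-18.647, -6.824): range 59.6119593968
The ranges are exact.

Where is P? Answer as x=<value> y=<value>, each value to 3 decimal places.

eq1: (x − 47.723)² + (y − 45.122)² = 60.8104059027²
eq2: (x − 9.429)² + (y + 22.487)² = 31.7755987332²
eq3: (x + 18.647)² + (y + 6.824)² = 59.6119593968²
eq1−eq2, eq1−eq3 (x²,y² cancel):
  -76.588·x − 135.218·y = -1030.691612
  -132.740·x − 103.892·y = -3774.882265
det = -76.588·-103.892 − -135.218·-132.740 = -9991.956824
x = (-1030.691612·-103.892 − -135.218·-3774.882265) / -9991.956824 = 40.367610
y = (-76.588·-3774.882265 − -1030.691612·-132.740) / -9991.956824 = -15.241927

x=40.368 y=-15.242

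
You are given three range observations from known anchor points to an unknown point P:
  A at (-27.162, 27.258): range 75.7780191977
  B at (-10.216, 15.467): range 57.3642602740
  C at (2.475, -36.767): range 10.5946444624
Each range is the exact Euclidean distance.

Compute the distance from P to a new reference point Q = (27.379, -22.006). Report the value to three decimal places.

20.698

eq1: (x + 27.162)² + (y − 27.258)² = 75.7780191977²
eq2: (x + 10.216)² + (y − 15.467)² = 57.3642602740²
eq3: (x − 2.475)² + (y + 36.767)² = 10.5946444624²
eq3−eq1, eq3−eq2 (x²,y² cancel):
  -59.274·x + 128.050·y = -5507.226808
  -25.382·x + 104.468·y = -4192.755034
det = -59.274·104.468 − 128.050·-25.382 = -2942.071132
x = (-5507.226808·104.468 − 128.050·-4192.755034) / -2942.071132 = 13.067899
y = (-59.274·-4192.755034 − -5507.226808·-25.382) / -2942.071132 = -36.959314
|P − Q| = √((13.067899 − 27.379)² + (-36.959314 − -22.006)²) = 20.698049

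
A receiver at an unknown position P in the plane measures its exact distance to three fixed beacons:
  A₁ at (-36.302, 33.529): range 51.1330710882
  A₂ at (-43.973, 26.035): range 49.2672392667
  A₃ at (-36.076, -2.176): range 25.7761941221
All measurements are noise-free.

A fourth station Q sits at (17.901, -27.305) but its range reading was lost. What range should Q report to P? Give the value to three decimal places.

eq1: (x + 36.302)² + (y − 33.529)² = 51.1330710882²
eq2: (x + 43.973)² + (y − 26.035)² = 49.2672392667²
eq3: (x + 36.076)² + (y + 2.176)² = 25.7761941221²
eq2−eq3, eq2−eq1 (x²,y² cancel):
  15.794·x − 56.422·y = 457.615480
  15.342·x + 14.988·y = -356.747003
det = 15.794·14.988 − -56.422·15.342 = 1102.346796
x = (457.615480·14.988 − -56.422·-356.747003) / 1102.346796 = -12.037626
y = (15.794·-356.747003 − 457.615480·15.342) / 1102.346796 = -11.480234
|P − Q| = √((-12.037626 − 17.901)² + (-11.480234 − -27.305)²) = 33.863617

33.864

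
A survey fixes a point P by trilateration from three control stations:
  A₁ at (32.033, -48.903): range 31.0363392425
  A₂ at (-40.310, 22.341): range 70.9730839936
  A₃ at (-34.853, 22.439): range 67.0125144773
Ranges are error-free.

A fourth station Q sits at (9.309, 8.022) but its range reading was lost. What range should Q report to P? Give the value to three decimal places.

eq1: (x − 32.033)² + (y + 48.903)² = 31.0363392425²
eq2: (x + 40.310)² + (y − 22.341)² = 70.9730839936²
eq3: (x + 34.853)² + (y − 22.439)² = 67.0125144773²
eq2−eq1, eq2−eq3 (x²,y² cancel):
  144.686·x − 142.488·y = 5367.524415
  10.914·x + 0.196·y = 140.725504
det = 144.686·0.196 − -142.488·10.914 = 1583.472488
x = (5367.524415·0.196 − -142.488·140.725504) / 1583.472488 = 13.327501
y = (144.686·140.725504 − 5367.524415·10.914) / 1583.472488 = -24.136922
|P − Q| = √((13.327501 − 9.309)² + (-24.136922 − 8.022)²) = 32.409020

32.409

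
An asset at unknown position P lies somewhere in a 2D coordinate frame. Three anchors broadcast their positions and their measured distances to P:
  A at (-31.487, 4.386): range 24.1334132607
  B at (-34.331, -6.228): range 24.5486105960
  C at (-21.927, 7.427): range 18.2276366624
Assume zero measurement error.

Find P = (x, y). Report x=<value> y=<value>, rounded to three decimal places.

x=-9.782 y=-6.166

eq1: (x + 31.487)² + (y − 4.386)² = 24.1334132607²
eq2: (x + 34.331)² + (y + 6.228)² = 24.5486105960²
eq3: (x + 21.927)² + (y − 7.427)² = 18.2276366624²
eq1−eq3, eq1−eq2 (x²,y² cancel):
  19.120·x + 6.082·y = -224.539610
  -5.688·x − 21.228·y = 186.524733
det = 19.120·-21.228 − 6.082·-5.688 = -371.284944
x = (-224.539610·-21.228 − 6.082·186.524733) / -371.284944 = -9.782469
y = (19.120·186.524733 − -224.539610·-5.688) / -371.284944 = -6.165538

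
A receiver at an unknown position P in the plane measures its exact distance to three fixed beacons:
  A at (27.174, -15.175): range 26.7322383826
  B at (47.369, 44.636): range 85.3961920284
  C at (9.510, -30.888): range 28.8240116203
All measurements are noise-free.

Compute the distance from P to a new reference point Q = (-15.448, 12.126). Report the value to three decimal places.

eq1: (x − 27.174)² + (y + 15.175)² = 26.7322383826²
eq2: (x − 47.369)² + (y − 44.636)² = 85.3961920284²
eq3: (x − 9.510)² + (y + 30.888)² = 28.8240116203²
eq3−eq2, eq3−eq1 (x²,y² cancel):
  75.718·x + 151.048·y = -3269.999954
  35.328·x + 31.426·y = 40.409334
det = 75.718·31.426 − 151.048·35.328 = -2956.709876
x = (-3269.999954·31.426 − 151.048·40.409334) / -2956.709876 = 36.820240
y = (75.718·40.409334 − -3269.999954·35.328) / -2956.709876 = -40.106158
|P − Q| = √((36.820240 − -15.448)² + (-40.106158 − 12.126)²) = 73.892944

73.893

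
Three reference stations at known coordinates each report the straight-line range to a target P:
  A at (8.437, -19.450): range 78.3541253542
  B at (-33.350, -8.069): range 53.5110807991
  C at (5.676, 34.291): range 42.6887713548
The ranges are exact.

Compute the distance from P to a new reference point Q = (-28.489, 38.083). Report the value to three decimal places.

10.161

eq1: (x − 8.437)² + (y + 19.450)² = 78.3541253542²
eq2: (x + 33.350)² + (y + 8.069)² = 53.5110807991²
eq3: (x − 5.676)² + (y − 34.291)² = 42.6887713548²
eq1−eq2, eq1−eq3 (x²,y² cancel):
  -83.574·x + 22.762·y = 4003.778984
  -5.522·x + 107.482·y = 5075.641948
det = -83.574·107.482 − 22.762·-5.522 = -8857.008904
x = (4003.778984·107.482 − 22.762·5075.641948) / -8857.008904 = -35.542745
y = (-83.574·5075.641948 − 4003.778984·-5.522) / -8857.008904 = 45.397135
|P − Q| = √((-35.542745 − -28.489)² + (45.397135 − 38.083)²) = 10.161294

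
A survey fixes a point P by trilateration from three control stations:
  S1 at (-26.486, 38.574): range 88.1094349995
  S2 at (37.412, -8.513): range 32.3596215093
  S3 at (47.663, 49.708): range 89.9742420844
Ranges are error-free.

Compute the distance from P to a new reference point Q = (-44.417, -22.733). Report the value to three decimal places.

66.155

eq1: (x + 26.486)² + (y − 38.574)² = 88.1094349995²
eq2: (x − 37.412)² + (y + 8.513)² = 32.3596215093²
eq3: (x − 47.663)² + (y − 49.708)² = 89.9742420844²
eq2−eq3, eq2−eq1 (x²,y² cancel):
  20.502·x + 116.442·y = -3777.701214
  -127.796·x + 94.174·y = -5998.794673
det = 20.502·94.174 − 116.442·-127.796 = 16811.577180
x = (-3777.701214·94.174 − 116.442·-5998.794673) / 16811.577180 = 20.387761
y = (20.502·-5998.794673 − -3777.701214·-127.796) / 16811.577180 = -36.032455
|P − Q| = √((20.387761 − -44.417)² + (-36.032455 − -22.733)²) = 66.155367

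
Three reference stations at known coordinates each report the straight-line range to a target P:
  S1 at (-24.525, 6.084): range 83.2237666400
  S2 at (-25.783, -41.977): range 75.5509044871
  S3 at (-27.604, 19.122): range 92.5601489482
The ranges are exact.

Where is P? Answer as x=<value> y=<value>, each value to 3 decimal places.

eq1: (x + 24.525)² + (y − 6.084)² = 83.2237666400²
eq2: (x + 25.783)² + (y + 41.977)² = 75.5509044871²
eq3: (x + 27.604)² + (y − 19.122)² = 92.5601489482²
eq3−eq1, eq3−eq2 (x²,y² cancel):
  6.158·x − 26.076·y = 1152.044821
  3.642·x − 122.198·y = 4158.641923
det = 6.158·-122.198 − -26.076·3.642 = -657.526492
x = (1152.044821·-122.198 − -26.076·4158.641923) / -657.526492 = 49.179503
y = (6.158·4158.641923 − 1152.044821·3.642) / -657.526492 = -32.566246

x=49.180 y=-32.566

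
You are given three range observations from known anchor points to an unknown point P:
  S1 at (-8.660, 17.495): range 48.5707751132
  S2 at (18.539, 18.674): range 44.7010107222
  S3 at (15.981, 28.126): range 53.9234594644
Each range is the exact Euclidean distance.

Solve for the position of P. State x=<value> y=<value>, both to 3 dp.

eq1: (x + 8.660)² + (y − 17.495)² = 48.5707751132²
eq2: (x − 18.539)² + (y − 18.674)² = 44.7010107222²
eq3: (x − 15.981)² + (y − 28.126)² = 53.9234594644²
eq2−eq3, eq2−eq1 (x²,y² cancel):
  -5.116·x + 18.904·y = -555.507681
  -54.398·x − 2.358·y = -672.282008
det = -5.116·-2.358 − 18.904·-54.398 = 1040.403320
x = (-555.507681·-2.358 − 18.904·-672.282008) / 1040.403320 = 13.474300
y = (-5.116·-672.282008 − -555.507681·-54.398) / 1040.403320 = -25.739164

x=13.474 y=-25.739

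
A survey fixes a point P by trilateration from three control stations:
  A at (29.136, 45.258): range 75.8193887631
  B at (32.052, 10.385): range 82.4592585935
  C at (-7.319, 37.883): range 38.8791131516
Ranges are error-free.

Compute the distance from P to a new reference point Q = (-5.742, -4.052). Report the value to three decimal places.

eq1: (x − 29.136)² + (y − 45.258)² = 75.8193887631²
eq2: (x − 32.052)² + (y − 10.385)² = 82.4592585935²
eq3: (x + 7.319)² + (y − 37.883)² = 38.8791131516²
eq1−eq3, eq1−eq2 (x²,y² cancel):
  -72.910·x − 14.750·y = 2828.490663
  5.832·x − 69.746·y = -2812.963746
det = -72.910·-69.746 − -14.750·5.832 = 5171.202860
x = (2828.490663·-69.746 − -14.750·-2812.963746) / 5171.202860 = -46.172454
y = (-72.910·-2812.963746 − 2828.490663·5.832) / 5171.202860 = 36.470708
|P − Q| = √((-46.172454 − -5.742)² + (36.470708 − -4.052)²) = 57.242567

57.243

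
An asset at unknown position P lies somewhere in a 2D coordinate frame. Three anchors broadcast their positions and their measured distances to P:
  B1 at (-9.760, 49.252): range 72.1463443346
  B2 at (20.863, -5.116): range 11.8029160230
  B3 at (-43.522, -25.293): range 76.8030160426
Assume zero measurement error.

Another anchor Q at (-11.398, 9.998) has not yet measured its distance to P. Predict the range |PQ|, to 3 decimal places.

eq1: (x + 9.760)² + (y − 49.252)² = 72.1463443346²
eq2: (x − 20.863)² + (y + 5.116)² = 11.8029160230²
eq3: (x + 43.522)² + (y + 25.293)² = 76.8030160426²
eq2−eq3, eq2−eq1 (x²,y² cancel):
  -128.770·x − 40.354·y = -3686.932339
  -61.246·x + 108.736·y = -3006.207295
det = -128.770·108.736 − -40.354·-61.246 = -16473.455804
x = (-3686.932339·108.736 − -40.354·-3006.207295) / -16473.455804 = 31.700377
y = (-128.770·-3006.207295 − -3686.932339·-61.246) / -16473.455804 = -9.791477
|P − Q| = √((31.700377 − -11.398)² + (-9.791477 − 9.998)²) = 47.424609

47.425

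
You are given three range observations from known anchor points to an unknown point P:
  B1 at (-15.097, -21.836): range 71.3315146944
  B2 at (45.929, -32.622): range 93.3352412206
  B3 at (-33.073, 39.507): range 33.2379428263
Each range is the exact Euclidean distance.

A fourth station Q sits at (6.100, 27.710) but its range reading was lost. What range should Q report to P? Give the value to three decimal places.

eq1: (x + 15.097)² + (y + 21.836)² = 71.3315146944²
eq2: (x − 45.929)² + (y + 32.622)² = 93.3352412206²
eq3: (x + 33.073)² + (y − 39.507)² = 33.2379428263²
eq2−eq1, eq2−eq3 (x²,y² cancel):
  -122.052·x + 21.572·y = 1154.344645
  -158.004·x + 144.258·y = 7087.664863
det = -122.052·144.258 − 21.572·-158.004 = -14198.515128
x = (1154.344645·144.258 − 21.572·7087.664863) / -14198.515128 = -0.959843
y = (-122.052·7087.664863 − 1154.344645·-158.004) / -14198.515128 = 48.080563
|P − Q| = √((-0.959843 − 6.100)² + (48.080563 − 27.710)²) = 21.559249

21.559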